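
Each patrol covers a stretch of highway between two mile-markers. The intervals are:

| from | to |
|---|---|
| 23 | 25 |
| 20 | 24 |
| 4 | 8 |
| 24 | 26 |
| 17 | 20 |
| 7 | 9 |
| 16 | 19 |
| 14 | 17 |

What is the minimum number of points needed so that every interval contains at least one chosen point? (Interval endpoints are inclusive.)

Sort by right endpoint; whenever an interval is uncovered, place a point at its right end.
Sorted: [4,8] [7,9] [14,17] [16,19] [17,20] [20,24] [23,25] [24,26]
{[4,8],[7,9]} hit by 8; {[14,17],[16,19],[17,20]} hit by 17; {[20,24],[23,25],[24,26]} hit by 24.
Points: 8, 17, 24 (3 total).

3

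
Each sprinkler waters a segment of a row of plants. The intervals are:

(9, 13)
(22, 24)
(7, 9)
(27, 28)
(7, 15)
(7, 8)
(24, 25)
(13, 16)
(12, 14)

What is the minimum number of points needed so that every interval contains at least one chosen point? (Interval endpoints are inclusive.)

By right end: [7,8]  [7,9]  [9,13]  [12,14]  [7,15]  [13,16]  [22,24]  [24,25]  [27,28]
[7,8] uncovered → point at 8; [9,13] uncovered → point at 13; [22,24] uncovered → point at 24; [27,28] uncovered → point at 28.
Points: 8, 13, 24, 28 (4 total).

4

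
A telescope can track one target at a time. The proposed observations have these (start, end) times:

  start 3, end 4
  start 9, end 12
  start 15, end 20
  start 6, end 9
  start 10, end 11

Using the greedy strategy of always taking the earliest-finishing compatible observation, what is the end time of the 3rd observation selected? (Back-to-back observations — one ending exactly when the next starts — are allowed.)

Sort by end time and greedily take each interval whose start is ≥ the last chosen end.
Sorted by end: (3,4)  (6,9)  (10,11)  (9,12)  (15,20)
take (3,4); take (6,9); take (10,11); skip (9,12); take (15,20).
Selected: (3,4) (6,9) (10,11) (15,20)

11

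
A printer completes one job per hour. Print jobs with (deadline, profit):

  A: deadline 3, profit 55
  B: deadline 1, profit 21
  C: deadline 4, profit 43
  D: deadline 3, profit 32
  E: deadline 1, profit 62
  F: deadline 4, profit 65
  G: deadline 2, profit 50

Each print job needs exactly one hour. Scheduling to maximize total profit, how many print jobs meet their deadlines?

4

Take jobs in profit order; each goes to the latest open slot no later than its deadline.
By profit: F(d4,65), E(d1,62), A(d3,55), G(d2,50), C(d4,43), D(d3,32), B(d1,21)
F→slot 4; E→slot 1; A→slot 3; G→slot 2; C skipped; D skipped; B skipped.
4 of 7 scheduled.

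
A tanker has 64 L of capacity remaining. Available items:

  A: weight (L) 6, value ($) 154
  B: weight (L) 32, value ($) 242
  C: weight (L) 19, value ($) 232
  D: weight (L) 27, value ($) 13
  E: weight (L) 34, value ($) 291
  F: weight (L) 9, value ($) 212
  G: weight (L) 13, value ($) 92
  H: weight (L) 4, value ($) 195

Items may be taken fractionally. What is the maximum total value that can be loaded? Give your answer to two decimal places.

Ratios (sorted): H 48.75, A 25.67, F 23.56, C 12.21, E 8.56, B 7.56, G 7.08, D 0.48
take H (4 @ 195); take A (6 @ 154); take F (9 @ 212); take C (19 @ 232); take 26/34 of E → 222.53. Capacity used 64/64.
Total value = 1015.53

1015.53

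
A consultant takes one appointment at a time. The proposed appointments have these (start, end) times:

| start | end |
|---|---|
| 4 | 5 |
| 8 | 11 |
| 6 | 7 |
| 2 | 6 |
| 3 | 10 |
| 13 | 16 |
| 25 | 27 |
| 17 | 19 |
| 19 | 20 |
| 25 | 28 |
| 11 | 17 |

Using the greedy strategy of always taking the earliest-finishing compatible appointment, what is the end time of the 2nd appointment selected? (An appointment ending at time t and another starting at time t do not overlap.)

7

By end time: (4,5), (2,6), (6,7), (3,10), (8,11), (13,16), (11,17), (17,19), (19,20), (25,27), (25,28).
Pick (4,5); next start ≥ 5 → (6,7); next start ≥ 7 → (8,11); next start ≥ 11 → (13,16); next start ≥ 16 → (17,19); next start ≥ 19 → (19,20); next start ≥ 20 → (25,27).
Selected: (4,5) (6,7) (8,11) (13,16) (17,19) (19,20) (25,27)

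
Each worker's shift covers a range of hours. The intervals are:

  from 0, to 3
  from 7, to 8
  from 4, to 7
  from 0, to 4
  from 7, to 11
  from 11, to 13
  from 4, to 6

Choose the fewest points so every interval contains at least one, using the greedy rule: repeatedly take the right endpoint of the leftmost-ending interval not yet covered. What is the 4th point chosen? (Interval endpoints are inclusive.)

13

Sort by right endpoint; whenever an interval is uncovered, place a point at its right end.
Sorted: [0,3] [0,4] [4,6] [4,7] [7,8] [7,11] [11,13]
{[0,3],[0,4]} hit by 3; {[4,6],[4,7]} hit by 6; {[7,8],[7,11]} hit by 8; {[11,13]} hit by 13.
Points: 3, 6, 8, 13 (4 total).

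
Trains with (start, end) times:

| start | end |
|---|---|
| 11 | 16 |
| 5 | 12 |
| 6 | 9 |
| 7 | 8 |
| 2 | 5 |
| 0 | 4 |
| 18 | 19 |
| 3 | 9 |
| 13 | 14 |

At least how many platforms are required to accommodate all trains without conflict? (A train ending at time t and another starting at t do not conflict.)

The answer is the maximum number of intervals overlapping at any instant.
Events (time:±→running): 0:+→1 2:+→2 3:+→3 4:-→2 5:-→1 5:+→2 6:+→3 7:+→4 … peak 4.

4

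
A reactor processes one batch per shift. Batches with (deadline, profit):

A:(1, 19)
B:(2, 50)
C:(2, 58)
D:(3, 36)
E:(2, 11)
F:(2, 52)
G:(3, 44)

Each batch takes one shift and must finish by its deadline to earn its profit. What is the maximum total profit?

By profit: C(d2,58), F(d2,52), B(d2,50), G(d3,44), D(d3,36), A(d1,19), E(d2,11)
C→slot 2; F→slot 1; B skipped; G→slot 3; D skipped; A skipped; E skipped.
Profit = 52 + 58 + 44 = 154

154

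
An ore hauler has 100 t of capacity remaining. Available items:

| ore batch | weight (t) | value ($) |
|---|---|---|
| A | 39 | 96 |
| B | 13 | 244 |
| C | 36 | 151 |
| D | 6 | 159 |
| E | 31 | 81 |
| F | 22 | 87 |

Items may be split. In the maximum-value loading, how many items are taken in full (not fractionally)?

Greedy by value/weight ratio, highest first.
Order: D (159/6=26.50) > B (244/13=18.77) > C (151/36=4.19) > F (87/22=3.95) > E (81/31=2.61) > A (96/39=2.46)
Fill: take D (6 @ 159) → take B (13 @ 244) → take C (36 @ 151) → take F (22 @ 87) → take 23/31 of E → 60.10; 100/100 used.
4 item(s) taken whole; one partial (take 23/31 of E).

4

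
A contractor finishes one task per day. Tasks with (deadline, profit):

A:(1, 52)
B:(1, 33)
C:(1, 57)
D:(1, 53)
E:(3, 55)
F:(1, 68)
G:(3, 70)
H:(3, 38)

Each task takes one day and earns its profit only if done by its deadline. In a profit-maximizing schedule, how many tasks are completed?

Take jobs in profit order; each goes to the latest open slot no later than its deadline.
By profit: G(d3,70), F(d1,68), C(d1,57), E(d3,55), D(d1,53), A(d1,52), H(d3,38), B(d1,33)
G→slot 3; F→slot 1; C skipped; E→slot 2; D skipped; A skipped; H skipped; B skipped.
3 of 8 scheduled.

3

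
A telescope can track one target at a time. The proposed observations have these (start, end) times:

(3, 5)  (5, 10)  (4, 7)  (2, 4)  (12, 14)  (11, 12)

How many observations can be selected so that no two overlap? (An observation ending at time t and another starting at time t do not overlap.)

By end time: (2,4), (3,5), (4,7), (5,10), (11,12), (12,14).
Pick (2,4); next start ≥ 4 → (4,7); next start ≥ 7 → (11,12); next start ≥ 12 → (12,14).
Selected 4 observations.

4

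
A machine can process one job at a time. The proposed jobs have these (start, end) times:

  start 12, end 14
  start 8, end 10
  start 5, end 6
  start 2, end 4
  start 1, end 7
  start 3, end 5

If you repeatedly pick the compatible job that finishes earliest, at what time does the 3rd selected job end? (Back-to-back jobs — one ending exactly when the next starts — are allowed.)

10

Sort by end time and greedily take each interval whose start is ≥ the last chosen end.
Sorted by end: (2,4)  (3,5)  (5,6)  (1,7)  (8,10)  (12,14)
take (2,4); take (5,6); take (8,10); take (12,14).
Selected: (2,4) (5,6) (8,10) (12,14)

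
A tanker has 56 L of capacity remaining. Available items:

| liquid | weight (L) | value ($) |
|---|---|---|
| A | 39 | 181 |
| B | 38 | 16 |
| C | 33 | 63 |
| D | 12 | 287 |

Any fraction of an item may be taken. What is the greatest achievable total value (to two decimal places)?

Order: D (287/12=23.92) > A (181/39=4.64) > C (63/33=1.91) > B (16/38=0.42)
Fill: take D (12 @ 287) → take A (39 @ 181) → take 5/33 of C → 9.55; 56/56 used.
Total value = 477.55

477.55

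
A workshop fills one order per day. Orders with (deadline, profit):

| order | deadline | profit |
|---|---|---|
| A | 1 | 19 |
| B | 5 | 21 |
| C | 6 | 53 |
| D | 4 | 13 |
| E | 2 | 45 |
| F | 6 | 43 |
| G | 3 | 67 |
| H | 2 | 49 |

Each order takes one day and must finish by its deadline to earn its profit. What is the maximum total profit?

Profit order: G=67 C=53 H=49 E=45 F=43 B=21 A=19 D=13
Assign: G→slot 3, C→slot 6, H→slot 2, E→slot 1, F→slot 5, B→slot 4, A skipped, D skipped.
Slots: [1:E] [2:H] [3:G] [4:B] [5:F] [6:C]
Profit = 45 + 49 + 67 + 21 + 43 + 53 = 278

278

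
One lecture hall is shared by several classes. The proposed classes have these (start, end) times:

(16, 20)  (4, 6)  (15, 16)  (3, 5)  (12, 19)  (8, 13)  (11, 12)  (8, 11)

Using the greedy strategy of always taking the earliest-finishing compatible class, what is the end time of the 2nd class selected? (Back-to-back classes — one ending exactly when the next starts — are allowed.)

By end time: (3,5), (4,6), (8,11), (11,12), (8,13), (15,16), (12,19), (16,20).
Pick (3,5); next start ≥ 5 → (8,11); next start ≥ 11 → (11,12); next start ≥ 12 → (15,16); next start ≥ 16 → (16,20).
Selected: (3,5) (8,11) (11,12) (15,16) (16,20)

11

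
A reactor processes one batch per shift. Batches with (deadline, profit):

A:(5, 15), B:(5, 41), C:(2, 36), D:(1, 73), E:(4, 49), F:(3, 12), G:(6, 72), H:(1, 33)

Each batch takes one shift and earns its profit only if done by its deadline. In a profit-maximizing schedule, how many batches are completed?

6

Sort by profit descending; place each in the latest free slot ≤ its deadline.
By profit: D(d1,73), G(d6,72), E(d4,49), B(d5,41), C(d2,36), H(d1,33), A(d5,15), F(d3,12)
D→slot 1; G→slot 6; E→slot 4; B→slot 5; C→slot 2; H skipped; A→slot 3; F skipped.
6 of 8 scheduled.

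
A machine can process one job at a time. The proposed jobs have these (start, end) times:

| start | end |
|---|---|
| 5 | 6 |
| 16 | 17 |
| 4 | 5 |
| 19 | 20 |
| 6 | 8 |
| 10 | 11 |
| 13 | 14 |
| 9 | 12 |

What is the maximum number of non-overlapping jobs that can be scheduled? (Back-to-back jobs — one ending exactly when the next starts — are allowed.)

Sort by end time and greedily take each interval whose start is ≥ the last chosen end.
Sorted by end: (4,5)  (5,6)  (6,8)  (10,11)  (9,12)  (13,14)  (16,17)  (19,20)
take (4,5); take (5,6); take (6,8); take (10,11); take (13,14); take (16,17); take (19,20).
Selected 7 jobs.

7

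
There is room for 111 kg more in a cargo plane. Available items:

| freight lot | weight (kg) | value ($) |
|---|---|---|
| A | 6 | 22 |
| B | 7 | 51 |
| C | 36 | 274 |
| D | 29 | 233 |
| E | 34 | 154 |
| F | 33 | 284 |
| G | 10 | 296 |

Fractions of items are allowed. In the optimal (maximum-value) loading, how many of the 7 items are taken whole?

4

Ratios (sorted): G 29.60, F 8.61, D 8.03, C 7.61, B 7.29, E 4.53, A 3.67
take G (10 @ 296); take F (33 @ 284); take D (29 @ 233); take C (36 @ 274); take 3/7 of B → 21.86. Capacity used 111/111.
4 item(s) taken whole; one partial (take 3/7 of B).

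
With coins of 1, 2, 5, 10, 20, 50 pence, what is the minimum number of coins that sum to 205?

5

205 = 4×50 + 1×5
Total coins = 4 + 1 = 5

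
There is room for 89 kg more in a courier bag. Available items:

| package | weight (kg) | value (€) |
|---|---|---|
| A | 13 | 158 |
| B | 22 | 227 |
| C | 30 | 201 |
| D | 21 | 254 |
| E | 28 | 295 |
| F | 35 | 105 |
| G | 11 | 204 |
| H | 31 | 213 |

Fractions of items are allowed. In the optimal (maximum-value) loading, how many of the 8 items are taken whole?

Ratios (sorted): G 18.55, A 12.15, D 12.10, E 10.54, B 10.32, H 6.87, C 6.70, F 3.00
take G (11 @ 204); take A (13 @ 158); take D (21 @ 254); take E (28 @ 295); take 16/22 of B → 165.09. Capacity used 89/89.
4 item(s) taken whole; one partial (take 16/22 of B).

4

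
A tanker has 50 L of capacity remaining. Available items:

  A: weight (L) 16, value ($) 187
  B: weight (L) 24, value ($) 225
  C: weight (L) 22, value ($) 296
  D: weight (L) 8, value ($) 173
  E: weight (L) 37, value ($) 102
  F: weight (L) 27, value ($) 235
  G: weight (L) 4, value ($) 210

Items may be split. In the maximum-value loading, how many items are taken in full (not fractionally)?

Order: G (210/4=52.50) > D (173/8=21.62) > C (296/22=13.45) > A (187/16=11.69) > B (225/24=9.38) > F (235/27=8.70) > E (102/37=2.76)
Fill: take G (4 @ 210) → take D (8 @ 173) → take C (22 @ 296) → take A (16 @ 187); 50/50 used.
4 item(s) taken whole.

4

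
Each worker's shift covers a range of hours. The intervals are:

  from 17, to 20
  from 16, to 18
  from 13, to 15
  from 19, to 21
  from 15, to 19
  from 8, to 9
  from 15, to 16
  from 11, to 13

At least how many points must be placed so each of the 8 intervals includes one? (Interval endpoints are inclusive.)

Process intervals by earliest right end; each time one isn't hit yet, stab at its right endpoint.
Sorted: [8,9] [11,13] [13,15] [15,16] [16,18] [15,19] [17,20] [19,21]
{[8,9]} hit by 9; {[11,13],[13,15]} hit by 13; {[15,16],[16,18],[15,19]} hit by 16; {[17,20],[19,21]} hit by 20.
Points: 9, 13, 16, 20 (4 total).

4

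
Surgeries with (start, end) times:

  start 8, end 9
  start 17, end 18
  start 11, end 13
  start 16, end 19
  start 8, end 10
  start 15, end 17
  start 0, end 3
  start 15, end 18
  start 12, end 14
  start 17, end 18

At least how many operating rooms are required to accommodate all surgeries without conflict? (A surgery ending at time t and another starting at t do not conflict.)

Count concurrent intervals with a sweep; the peak is the room count.
starts: [0, 8, 8, 11, 12, 15, 15, 16, 17, 17]
ends:   [3, 9, 10, 13, 14, 17, 18, 18, 18, 19]
s0→1 e3→0 s8→1 s8→2 e9→1 e10→0 s11→1 s12→2 e13→1 e14→0 s15→1 s15→2 s16→3 e17→2 s17→3 s17→4  — peak 4.

4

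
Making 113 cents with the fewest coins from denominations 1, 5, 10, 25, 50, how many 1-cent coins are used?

3

113 = 2×50 + 1×10 + 3×1
Count of 1: 3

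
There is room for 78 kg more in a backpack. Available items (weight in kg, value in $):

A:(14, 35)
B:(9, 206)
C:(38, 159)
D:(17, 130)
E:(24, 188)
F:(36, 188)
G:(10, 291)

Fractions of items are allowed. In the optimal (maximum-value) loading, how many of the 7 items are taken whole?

4

Ratios (sorted): G 29.10, B 22.89, E 7.83, D 7.65, F 5.22, C 4.18, A 2.50
take G (10 @ 291); take B (9 @ 206); take E (24 @ 188); take D (17 @ 130); take 18/36 of F → 94.00. Capacity used 78/78.
4 item(s) taken whole; one partial (take 18/36 of F).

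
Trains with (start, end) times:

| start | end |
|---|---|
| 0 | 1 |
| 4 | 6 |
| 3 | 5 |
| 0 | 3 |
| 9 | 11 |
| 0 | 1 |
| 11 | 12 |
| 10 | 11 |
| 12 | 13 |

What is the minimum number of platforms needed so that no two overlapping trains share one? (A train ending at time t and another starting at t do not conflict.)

The answer is the maximum number of intervals overlapping at any instant.
Events (time:±→running): 0:+→1 0:+→2 0:+→3 … peak 3.

3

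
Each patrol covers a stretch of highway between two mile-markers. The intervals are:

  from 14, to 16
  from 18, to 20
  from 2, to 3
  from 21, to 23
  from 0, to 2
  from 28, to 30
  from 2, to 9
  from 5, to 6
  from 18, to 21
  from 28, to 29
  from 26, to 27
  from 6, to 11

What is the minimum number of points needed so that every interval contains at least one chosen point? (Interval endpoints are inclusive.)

Process intervals by earliest right end; each time one isn't hit yet, stab at its right endpoint.
By right end: [0,2]  [2,3]  [5,6]  [2,9]  [6,11]  [14,16]  [18,20]  [18,21]  [21,23]  [26,27]  [28,29]  [28,30]
[0,2] uncovered → point at 2; [5,6] uncovered → point at 6; [14,16] uncovered → point at 16; [18,20] uncovered → point at 20; [21,23] uncovered → point at 23; [26,27] uncovered → point at 27; [28,29] uncovered → point at 29.
Points: 2, 6, 16, 20, 23, 27, 29 (7 total).

7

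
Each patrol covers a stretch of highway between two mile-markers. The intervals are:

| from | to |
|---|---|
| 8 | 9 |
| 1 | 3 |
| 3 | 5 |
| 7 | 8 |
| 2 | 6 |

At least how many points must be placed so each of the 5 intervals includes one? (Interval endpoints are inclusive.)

2

Sort by right endpoint; whenever an interval is uncovered, place a point at its right end.
By right end: [1,3]  [3,5]  [2,6]  [7,8]  [8,9]
[1,3] uncovered → point at 3; [7,8] uncovered → point at 8.
Points: 3, 8 (2 total).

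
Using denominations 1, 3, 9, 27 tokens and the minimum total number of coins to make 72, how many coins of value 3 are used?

0

Greedy: take as many of the largest coin as possible, then repeat with the remainder.
72 − 2×27→18 − 2×9→0
Count of 3: 0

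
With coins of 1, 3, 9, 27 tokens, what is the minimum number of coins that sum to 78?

Use the largest denomination that fits, subtract, and repeat.
78 − 2×27→24 − 2×9→6 − 2×3→0
Total coins = 2 + 2 + 2 = 6

6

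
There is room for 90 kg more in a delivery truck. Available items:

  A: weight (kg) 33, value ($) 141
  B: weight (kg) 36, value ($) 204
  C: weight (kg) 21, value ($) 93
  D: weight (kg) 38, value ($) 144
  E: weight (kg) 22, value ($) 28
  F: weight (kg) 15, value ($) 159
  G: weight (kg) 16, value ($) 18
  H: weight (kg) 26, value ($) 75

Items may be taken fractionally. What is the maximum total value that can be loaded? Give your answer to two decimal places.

532.91

Sort by value per unit weight and fill in that order.
Ratios (sorted): F 10.60, B 5.67, C 4.43, A 4.27, D 3.79, H 2.88, E 1.27, G 1.12
take F (15 @ 159); take B (36 @ 204); take C (21 @ 93); take 18/33 of A → 76.91. Capacity used 90/90.
Total value = 532.91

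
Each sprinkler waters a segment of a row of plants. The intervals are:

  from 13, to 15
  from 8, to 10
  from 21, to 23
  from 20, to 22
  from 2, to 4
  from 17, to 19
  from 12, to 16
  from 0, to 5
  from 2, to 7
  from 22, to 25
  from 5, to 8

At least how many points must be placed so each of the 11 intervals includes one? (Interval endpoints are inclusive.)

5

Sorted: [2,4] [0,5] [2,7] [5,8] [8,10] [13,15] [12,16] [17,19] [20,22] [21,23] [22,25]
{[2,4],[0,5],[2,7]} hit by 4; {[5,8],[8,10]} hit by 8; {[13,15],[12,16]} hit by 15; {[17,19]} hit by 19; {[20,22],[21,23],[22,25]} hit by 22.
Points: 4, 8, 15, 19, 22 (5 total).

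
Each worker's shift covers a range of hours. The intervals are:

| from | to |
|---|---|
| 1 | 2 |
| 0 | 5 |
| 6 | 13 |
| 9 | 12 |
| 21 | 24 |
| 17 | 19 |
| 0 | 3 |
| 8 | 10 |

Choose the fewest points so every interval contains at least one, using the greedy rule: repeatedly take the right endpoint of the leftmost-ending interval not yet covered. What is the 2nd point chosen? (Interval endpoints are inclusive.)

10

Sort by right endpoint; whenever an interval is uncovered, place a point at its right end.
By right end: [1,2]  [0,3]  [0,5]  [8,10]  [9,12]  [6,13]  [17,19]  [21,24]
[1,2] uncovered → point at 2; [8,10] uncovered → point at 10; [17,19] uncovered → point at 19; [21,24] uncovered → point at 24.
Points: 2, 10, 19, 24 (4 total).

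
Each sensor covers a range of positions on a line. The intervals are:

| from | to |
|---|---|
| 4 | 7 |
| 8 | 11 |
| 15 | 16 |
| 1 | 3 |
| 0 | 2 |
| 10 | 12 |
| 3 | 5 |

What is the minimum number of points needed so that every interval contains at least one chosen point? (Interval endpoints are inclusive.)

4

Process intervals by earliest right end; each time one isn't hit yet, stab at its right endpoint.
By right end: [0,2]  [1,3]  [3,5]  [4,7]  [8,11]  [10,12]  [15,16]
[0,2] uncovered → point at 2; [3,5] uncovered → point at 5; [8,11] uncovered → point at 11; [15,16] uncovered → point at 16.
Points: 2, 5, 11, 16 (4 total).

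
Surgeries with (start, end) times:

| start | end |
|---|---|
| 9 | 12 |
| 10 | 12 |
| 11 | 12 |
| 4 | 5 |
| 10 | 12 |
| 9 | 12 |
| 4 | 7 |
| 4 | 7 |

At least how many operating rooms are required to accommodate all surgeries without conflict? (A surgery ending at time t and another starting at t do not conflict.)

5

Count concurrent intervals with a sweep; the peak is the room count.
starts: [4, 4, 4, 9, 9, 10, 10, 11]
ends:   [5, 7, 7, 12, 12, 12, 12, 12]
s4→1 s4→2 s4→3 e5→2 e7→1 e7→0 s9→1 s9→2 s10→3 s10→4 s11→5  — peak 5.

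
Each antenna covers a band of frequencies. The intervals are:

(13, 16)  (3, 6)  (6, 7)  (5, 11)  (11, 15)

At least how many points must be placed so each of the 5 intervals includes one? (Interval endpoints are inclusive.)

2

By right end: [3,6]  [6,7]  [5,11]  [11,15]  [13,16]
[3,6] uncovered → point at 6; [11,15] uncovered → point at 15.
Points: 6, 15 (2 total).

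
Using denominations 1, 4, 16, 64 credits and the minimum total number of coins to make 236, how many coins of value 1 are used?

Use the largest denomination that fits, subtract, and repeat.
236 − 3×64→44 − 2×16→12 − 3×4→0
Count of 1: 0

0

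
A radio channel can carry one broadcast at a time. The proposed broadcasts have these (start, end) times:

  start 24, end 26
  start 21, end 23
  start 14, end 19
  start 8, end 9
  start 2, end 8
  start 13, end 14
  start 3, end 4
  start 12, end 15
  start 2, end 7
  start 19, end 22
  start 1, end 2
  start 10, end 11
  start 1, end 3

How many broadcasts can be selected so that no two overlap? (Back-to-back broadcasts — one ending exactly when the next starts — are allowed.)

Order by finish time; keep every interval that doesn't clash with the previous kept one.
Sorted by end: (1,2)  (1,3)  (3,4)  (2,7)  (2,8)  (8,9)  (10,11)  (13,14)  (12,15)  (14,19)  (19,22)  (21,23)  (24,26)
take (1,2); skip (1,3); take (3,4); skip (2,8); take (8,9); take (10,11); take (13,14); take (14,19); take (19,22); take (24,26).
Selected 8 broadcasts.

8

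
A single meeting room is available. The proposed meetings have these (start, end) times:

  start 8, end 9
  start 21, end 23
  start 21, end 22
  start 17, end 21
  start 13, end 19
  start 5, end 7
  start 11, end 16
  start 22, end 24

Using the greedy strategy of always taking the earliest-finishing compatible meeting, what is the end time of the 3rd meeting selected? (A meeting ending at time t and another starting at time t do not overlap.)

Sort by end time and greedily take each interval whose start is ≥ the last chosen end.
Sorted by end: (5,7)  (8,9)  (11,16)  (13,19)  (17,21)  (21,22)  (21,23)  (22,24)
take (5,7); take (8,9); take (11,16); take (17,21); take (21,22); take (22,24).
Selected: (5,7) (8,9) (11,16) (17,21) (21,22) (22,24)

16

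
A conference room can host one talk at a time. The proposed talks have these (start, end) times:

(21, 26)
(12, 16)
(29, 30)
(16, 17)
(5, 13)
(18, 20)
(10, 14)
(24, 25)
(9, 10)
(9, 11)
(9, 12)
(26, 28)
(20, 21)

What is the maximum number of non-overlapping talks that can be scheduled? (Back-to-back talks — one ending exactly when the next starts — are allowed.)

8

Order by finish time; keep every interval that doesn't clash with the previous kept one.
By end time: (9,10), (9,11), (9,12), (5,13), (10,14), (12,16), (16,17), (18,20), (20,21), (24,25), (21,26), (26,28), (29,30).
Pick (9,10); next start ≥ 10 → (10,14); next start ≥ 14 → (16,17); next start ≥ 17 → (18,20); next start ≥ 20 → (20,21); next start ≥ 21 → (24,25); next start ≥ 25 → (26,28); next start ≥ 28 → (29,30).
Selected 8 talks.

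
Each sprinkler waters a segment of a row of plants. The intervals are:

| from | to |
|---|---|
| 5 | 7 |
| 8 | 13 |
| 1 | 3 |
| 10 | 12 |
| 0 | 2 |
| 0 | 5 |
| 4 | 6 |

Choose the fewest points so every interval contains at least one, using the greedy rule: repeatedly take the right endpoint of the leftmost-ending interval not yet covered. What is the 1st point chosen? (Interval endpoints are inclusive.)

2

Sort by right endpoint; whenever an interval is uncovered, place a point at its right end.
Sorted: [0,2] [1,3] [0,5] [4,6] [5,7] [10,12] [8,13]
{[0,2],[1,3],[0,5]} hit by 2; {[4,6],[5,7]} hit by 6; {[10,12],[8,13]} hit by 12.
Points: 2, 6, 12 (3 total).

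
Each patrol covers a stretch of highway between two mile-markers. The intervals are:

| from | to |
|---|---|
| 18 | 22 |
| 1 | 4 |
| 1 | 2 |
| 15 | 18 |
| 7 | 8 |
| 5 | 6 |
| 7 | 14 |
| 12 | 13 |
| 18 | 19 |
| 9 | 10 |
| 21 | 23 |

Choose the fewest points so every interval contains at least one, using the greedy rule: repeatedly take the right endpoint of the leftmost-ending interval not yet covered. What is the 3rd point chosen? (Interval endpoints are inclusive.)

By right end: [1,2]  [1,4]  [5,6]  [7,8]  [9,10]  [12,13]  [7,14]  [15,18]  [18,19]  [18,22]  [21,23]
[1,2] uncovered → point at 2; [5,6] uncovered → point at 6; [7,8] uncovered → point at 8; [9,10] uncovered → point at 10; [12,13] uncovered → point at 13; [15,18] uncovered → point at 18; [21,23] uncovered → point at 23.
Points: 2, 6, 8, 10, 13, 18, 23 (7 total).

8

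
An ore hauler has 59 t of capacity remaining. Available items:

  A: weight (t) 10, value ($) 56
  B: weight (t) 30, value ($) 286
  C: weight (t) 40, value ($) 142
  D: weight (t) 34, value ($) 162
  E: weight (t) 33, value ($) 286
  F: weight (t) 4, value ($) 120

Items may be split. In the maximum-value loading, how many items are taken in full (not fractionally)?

2

Sort by value per unit weight and fill in that order.
Order: F (120/4=30.00) > B (286/30=9.53) > E (286/33=8.67) > A (56/10=5.60) > D (162/34=4.76) > C (142/40=3.55)
Fill: take F (4 @ 120) → take B (30 @ 286) → take 25/33 of E → 216.67; 59/59 used.
2 item(s) taken whole; one partial (take 25/33 of E).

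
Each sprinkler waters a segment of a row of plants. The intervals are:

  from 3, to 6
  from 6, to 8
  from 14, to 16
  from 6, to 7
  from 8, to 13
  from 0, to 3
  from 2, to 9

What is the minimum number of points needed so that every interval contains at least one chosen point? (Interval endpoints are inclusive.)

Process intervals by earliest right end; each time one isn't hit yet, stab at its right endpoint.
Sorted: [0,3] [3,6] [6,7] [6,8] [2,9] [8,13] [14,16]
{[0,3],[3,6]} hit by 3; {[6,7],[6,8],[2,9]} hit by 7; {[8,13]} hit by 13; {[14,16]} hit by 16.
Points: 3, 7, 13, 16 (4 total).

4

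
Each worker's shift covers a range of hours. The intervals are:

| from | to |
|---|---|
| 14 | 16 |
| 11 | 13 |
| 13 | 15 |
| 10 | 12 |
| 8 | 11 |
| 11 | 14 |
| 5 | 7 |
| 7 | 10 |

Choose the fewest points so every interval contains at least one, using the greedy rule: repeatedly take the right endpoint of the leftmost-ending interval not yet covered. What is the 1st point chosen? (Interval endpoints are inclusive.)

7

Process intervals by earliest right end; each time one isn't hit yet, stab at its right endpoint.
Sorted: [5,7] [7,10] [8,11] [10,12] [11,13] [11,14] [13,15] [14,16]
{[5,7],[7,10]} hit by 7; {[8,11],[10,12],[11,13],[11,14]} hit by 11; {[13,15],[14,16]} hit by 15.
Points: 7, 11, 15 (3 total).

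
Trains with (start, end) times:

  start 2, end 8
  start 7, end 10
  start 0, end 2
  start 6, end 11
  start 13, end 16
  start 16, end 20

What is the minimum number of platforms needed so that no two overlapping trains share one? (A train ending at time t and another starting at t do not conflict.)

3

starts: [0, 2, 6, 7, 13, 16]
ends:   [2, 8, 10, 11, 16, 20]
s0→1 e2→0 s2→1 s6→2 s7→3  — peak 3.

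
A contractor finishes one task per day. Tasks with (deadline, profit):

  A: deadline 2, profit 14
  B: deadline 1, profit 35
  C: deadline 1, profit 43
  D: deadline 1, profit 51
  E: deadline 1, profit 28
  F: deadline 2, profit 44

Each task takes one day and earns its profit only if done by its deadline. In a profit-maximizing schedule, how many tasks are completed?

Sort by profit descending; place each in the latest free slot ≤ its deadline.
Profit order: D=51 F=44 C=43 B=35 E=28 A=14
Assign: D→slot 1, F→slot 2, C skipped, B skipped, E skipped, A skipped.
Slots: [1:D] [2:F]
2 of 6 scheduled.

2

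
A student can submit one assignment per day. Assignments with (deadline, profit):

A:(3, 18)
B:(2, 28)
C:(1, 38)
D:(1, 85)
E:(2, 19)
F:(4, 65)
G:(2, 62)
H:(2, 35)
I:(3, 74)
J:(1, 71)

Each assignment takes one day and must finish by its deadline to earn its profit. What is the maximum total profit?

286

By profit: D(d1,85), I(d3,74), J(d1,71), F(d4,65), G(d2,62), C(d1,38), H(d2,35), B(d2,28), E(d2,19), A(d3,18)
D→slot 1; I→slot 3; J skipped; F→slot 4; G→slot 2; C skipped; H skipped; B skipped; E skipped; A skipped.
Profit = 85 + 62 + 74 + 65 = 286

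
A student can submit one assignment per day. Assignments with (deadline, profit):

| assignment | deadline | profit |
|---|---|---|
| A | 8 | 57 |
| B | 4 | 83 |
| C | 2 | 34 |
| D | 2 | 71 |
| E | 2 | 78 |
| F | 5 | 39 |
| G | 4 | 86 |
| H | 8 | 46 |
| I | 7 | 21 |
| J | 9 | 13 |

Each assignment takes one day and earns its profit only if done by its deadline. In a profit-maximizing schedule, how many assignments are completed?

9

Profit order: G=86 B=83 E=78 D=71 A=57 H=46 F=39 C=34 I=21 J=13
Assign: G→slot 4, B→slot 3, E→slot 2, D→slot 1, A→slot 8, H→slot 7, F→slot 5, C skipped, I→slot 6, J→slot 9.
Slots: [1:D] [2:E] [3:B] [4:G] [5:F] [6:I] [7:H] [8:A] [9:J]
9 of 10 scheduled.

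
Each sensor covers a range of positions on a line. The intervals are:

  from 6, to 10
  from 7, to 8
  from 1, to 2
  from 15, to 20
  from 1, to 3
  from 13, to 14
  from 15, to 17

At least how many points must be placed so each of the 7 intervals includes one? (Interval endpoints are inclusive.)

4

Sorted: [1,2] [1,3] [7,8] [6,10] [13,14] [15,17] [15,20]
{[1,2],[1,3]} hit by 2; {[7,8],[6,10]} hit by 8; {[13,14]} hit by 14; {[15,17],[15,20]} hit by 17.
Points: 2, 8, 14, 17 (4 total).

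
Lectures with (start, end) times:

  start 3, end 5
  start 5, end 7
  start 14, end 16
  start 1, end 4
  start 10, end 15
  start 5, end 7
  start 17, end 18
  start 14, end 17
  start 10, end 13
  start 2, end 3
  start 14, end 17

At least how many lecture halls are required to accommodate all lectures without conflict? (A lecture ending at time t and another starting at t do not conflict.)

4

The answer is the maximum number of intervals overlapping at any instant.
starts: [1, 2, 3, 5, 5, 10, 10, 14, 14, 14, 17]
ends:   [3, 4, 5, 7, 7, 13, 15, 16, 17, 17, 18]
s1→1 s2→2 e3→1 s3→2 e4→1 e5→0 s5→1 s5→2 e7→1 e7→0 s10→1 s10→2 e13→1 s14→2 s14→3 s14→4  — peak 4.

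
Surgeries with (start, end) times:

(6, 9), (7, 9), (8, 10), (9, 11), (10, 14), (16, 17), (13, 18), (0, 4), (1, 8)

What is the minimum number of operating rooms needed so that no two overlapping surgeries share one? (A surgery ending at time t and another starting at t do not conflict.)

3

Count concurrent intervals with a sweep; the peak is the room count.
Events (time:±→running): 0:+→1 1:+→2 4:-→1 6:+→2 7:+→3 … peak 3.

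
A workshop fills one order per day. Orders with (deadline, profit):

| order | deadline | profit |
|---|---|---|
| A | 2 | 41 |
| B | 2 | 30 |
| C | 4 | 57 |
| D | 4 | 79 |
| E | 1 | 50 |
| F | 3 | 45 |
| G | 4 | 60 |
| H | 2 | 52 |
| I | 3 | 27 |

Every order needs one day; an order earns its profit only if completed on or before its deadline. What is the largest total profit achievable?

Profit order: D=79 G=60 C=57 H=52 E=50 F=45 A=41 B=30 I=27
Assign: D→slot 4, G→slot 3, C→slot 2, H→slot 1, E skipped, F skipped, A skipped, B skipped, I skipped.
Slots: [1:H] [2:C] [3:G] [4:D]
Profit = 52 + 57 + 60 + 79 = 248

248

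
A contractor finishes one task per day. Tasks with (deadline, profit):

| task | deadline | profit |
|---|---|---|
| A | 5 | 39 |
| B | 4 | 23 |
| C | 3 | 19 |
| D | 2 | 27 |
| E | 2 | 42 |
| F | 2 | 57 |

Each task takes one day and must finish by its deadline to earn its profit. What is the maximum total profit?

180

Take jobs in profit order; each goes to the latest open slot no later than its deadline.
By profit: F(d2,57), E(d2,42), A(d5,39), D(d2,27), B(d4,23), C(d3,19)
F→slot 2; E→slot 1; A→slot 5; D skipped; B→slot 4; C→slot 3.
Profit = 42 + 57 + 19 + 23 + 39 = 180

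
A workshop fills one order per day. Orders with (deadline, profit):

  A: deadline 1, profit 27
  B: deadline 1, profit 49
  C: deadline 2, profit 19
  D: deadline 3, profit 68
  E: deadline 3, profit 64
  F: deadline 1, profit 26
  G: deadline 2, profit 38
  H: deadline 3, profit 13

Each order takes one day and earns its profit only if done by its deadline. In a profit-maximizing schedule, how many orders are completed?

3

Sort by profit descending; place each in the latest free slot ≤ its deadline.
Profit order: D=68 E=64 B=49 G=38 A=27 F=26 C=19 H=13
Assign: D→slot 3, E→slot 2, B→slot 1, G skipped, A skipped, F skipped, C skipped, H skipped.
Slots: [1:B] [2:E] [3:D]
3 of 8 scheduled.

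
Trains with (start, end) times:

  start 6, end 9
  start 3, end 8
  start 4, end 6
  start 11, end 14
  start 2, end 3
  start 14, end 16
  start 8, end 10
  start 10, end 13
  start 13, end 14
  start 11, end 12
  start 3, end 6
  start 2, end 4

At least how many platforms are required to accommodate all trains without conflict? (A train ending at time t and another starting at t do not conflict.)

Events (time:±→running): 2:+→1 2:+→2 3:-→1 3:+→2 3:+→3 … peak 3.

3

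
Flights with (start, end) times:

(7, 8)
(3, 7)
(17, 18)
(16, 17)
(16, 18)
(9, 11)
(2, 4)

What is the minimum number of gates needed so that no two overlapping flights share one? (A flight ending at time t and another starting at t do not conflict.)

Count concurrent intervals with a sweep; the peak is the room count.
Events (time:±→running): 2:+→1 3:+→2 … peak 2.

2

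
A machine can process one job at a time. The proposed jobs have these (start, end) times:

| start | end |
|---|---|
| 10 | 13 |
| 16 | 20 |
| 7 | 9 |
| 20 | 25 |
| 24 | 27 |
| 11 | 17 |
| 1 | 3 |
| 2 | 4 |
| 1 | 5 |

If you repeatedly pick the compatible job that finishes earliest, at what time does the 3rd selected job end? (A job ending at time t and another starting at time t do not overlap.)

13

Sorted by end: (1,3)  (2,4)  (1,5)  (7,9)  (10,13)  (11,17)  (16,20)  (20,25)  (24,27)
take (1,3); skip (2,4); take (7,9); take (10,13); take (16,20); take (20,25); skip (24,27).
Selected: (1,3) (7,9) (10,13) (16,20) (20,25)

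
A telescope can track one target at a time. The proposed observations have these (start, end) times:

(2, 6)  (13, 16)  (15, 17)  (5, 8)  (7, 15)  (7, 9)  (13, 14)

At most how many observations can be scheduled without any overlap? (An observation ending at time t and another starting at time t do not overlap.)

4

Sort by end time and greedily take each interval whose start is ≥ the last chosen end.
By end time: (2,6), (5,8), (7,9), (13,14), (7,15), (13,16), (15,17).
Pick (2,6); next start ≥ 6 → (7,9); next start ≥ 9 → (13,14); next start ≥ 14 → (15,17).
Selected 4 observations.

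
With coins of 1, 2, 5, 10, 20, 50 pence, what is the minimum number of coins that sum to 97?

Use the largest denomination that fits, subtract, and repeat.
97 = 1×50 + 2×20 + 1×5 + 1×2
Total coins = 1 + 2 + 1 + 1 = 5

5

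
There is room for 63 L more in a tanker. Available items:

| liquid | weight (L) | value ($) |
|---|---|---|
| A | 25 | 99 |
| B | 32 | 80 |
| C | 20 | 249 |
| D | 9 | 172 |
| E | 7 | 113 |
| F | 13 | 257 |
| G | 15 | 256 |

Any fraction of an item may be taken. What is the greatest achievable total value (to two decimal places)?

1034.55

Ratios (sorted): F 19.77, D 19.11, G 17.07, E 16.14, C 12.45, A 3.96, B 2.50
take F (13 @ 257); take D (9 @ 172); take G (15 @ 256); take E (7 @ 113); take 19/20 of C → 236.55. Capacity used 63/63.
Total value = 1034.55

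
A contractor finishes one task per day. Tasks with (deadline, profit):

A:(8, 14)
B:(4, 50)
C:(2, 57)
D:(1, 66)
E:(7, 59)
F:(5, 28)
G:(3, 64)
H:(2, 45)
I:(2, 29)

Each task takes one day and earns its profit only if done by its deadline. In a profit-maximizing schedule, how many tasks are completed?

7

Sort by profit descending; place each in the latest free slot ≤ its deadline.
By profit: D(d1,66), G(d3,64), E(d7,59), C(d2,57), B(d4,50), H(d2,45), I(d2,29), F(d5,28), A(d8,14)
D→slot 1; G→slot 3; E→slot 7; C→slot 2; B→slot 4; H skipped; I skipped; F→slot 5; A→slot 8.
7 of 9 scheduled.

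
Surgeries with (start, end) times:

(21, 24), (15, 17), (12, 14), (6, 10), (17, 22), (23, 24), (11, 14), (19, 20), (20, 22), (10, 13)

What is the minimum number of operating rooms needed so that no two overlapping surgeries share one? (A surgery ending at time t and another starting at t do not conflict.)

starts: [6, 10, 11, 12, 15, 17, 19, 20, 21, 23]
ends:   [10, 13, 14, 14, 17, 20, 22, 22, 24, 24]
s6→1 e10→0 s10→1 s11→2 s12→3  — peak 3.

3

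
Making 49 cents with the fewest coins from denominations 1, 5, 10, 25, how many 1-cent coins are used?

4

Use the largest denomination that fits, subtract, and repeat.
49 − 1×25→24 − 2×10→4 − 4×1→0
Count of 1: 4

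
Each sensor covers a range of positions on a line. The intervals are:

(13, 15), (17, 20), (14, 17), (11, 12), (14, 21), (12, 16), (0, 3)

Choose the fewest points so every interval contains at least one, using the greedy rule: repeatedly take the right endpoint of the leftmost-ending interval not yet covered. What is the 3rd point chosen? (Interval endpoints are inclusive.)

15

By right end: [0,3]  [11,12]  [13,15]  [12,16]  [14,17]  [17,20]  [14,21]
[0,3] uncovered → point at 3; [11,12] uncovered → point at 12; [13,15] uncovered → point at 15; [17,20] uncovered → point at 20.
Points: 3, 12, 15, 20 (4 total).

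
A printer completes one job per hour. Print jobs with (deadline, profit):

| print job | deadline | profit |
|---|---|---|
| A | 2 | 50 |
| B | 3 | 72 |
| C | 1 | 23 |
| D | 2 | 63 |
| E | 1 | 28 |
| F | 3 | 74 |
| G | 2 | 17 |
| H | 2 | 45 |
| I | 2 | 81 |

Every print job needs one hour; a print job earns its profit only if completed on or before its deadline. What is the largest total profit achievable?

Take jobs in profit order; each goes to the latest open slot no later than its deadline.
By profit: I(d2,81), F(d3,74), B(d3,72), D(d2,63), A(d2,50), H(d2,45), E(d1,28), C(d1,23), G(d2,17)
I→slot 2; F→slot 3; B→slot 1; D skipped; A skipped; H skipped; E skipped; C skipped; G skipped.
Profit = 72 + 81 + 74 = 227

227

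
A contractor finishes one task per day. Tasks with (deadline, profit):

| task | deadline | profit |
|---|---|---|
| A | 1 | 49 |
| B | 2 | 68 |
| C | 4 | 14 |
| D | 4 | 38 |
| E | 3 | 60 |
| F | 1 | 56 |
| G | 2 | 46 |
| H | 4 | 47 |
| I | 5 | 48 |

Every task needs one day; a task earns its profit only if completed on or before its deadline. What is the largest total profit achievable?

279

By profit: B(d2,68), E(d3,60), F(d1,56), A(d1,49), I(d5,48), H(d4,47), G(d2,46), D(d4,38), C(d4,14)
B→slot 2; E→slot 3; F→slot 1; A skipped; I→slot 5; H→slot 4; G skipped; D skipped; C skipped.
Profit = 56 + 68 + 60 + 47 + 48 = 279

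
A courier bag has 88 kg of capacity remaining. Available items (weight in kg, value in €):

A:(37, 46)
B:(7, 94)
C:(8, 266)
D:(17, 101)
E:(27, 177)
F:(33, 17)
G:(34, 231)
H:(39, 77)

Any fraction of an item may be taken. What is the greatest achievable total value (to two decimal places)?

Sort by value per unit weight and fill in that order.
Order: C (266/8=33.25) > B (94/7=13.43) > G (231/34=6.79) > E (177/27=6.56) > D (101/17=5.94) > H (77/39=1.97) > A (46/37=1.24) > F (17/33=0.52)
Fill: take C (8 @ 266) → take B (7 @ 94) → take G (34 @ 231) → take E (27 @ 177) → take 12/17 of D → 71.29; 88/88 used.
Total value = 839.29

839.29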